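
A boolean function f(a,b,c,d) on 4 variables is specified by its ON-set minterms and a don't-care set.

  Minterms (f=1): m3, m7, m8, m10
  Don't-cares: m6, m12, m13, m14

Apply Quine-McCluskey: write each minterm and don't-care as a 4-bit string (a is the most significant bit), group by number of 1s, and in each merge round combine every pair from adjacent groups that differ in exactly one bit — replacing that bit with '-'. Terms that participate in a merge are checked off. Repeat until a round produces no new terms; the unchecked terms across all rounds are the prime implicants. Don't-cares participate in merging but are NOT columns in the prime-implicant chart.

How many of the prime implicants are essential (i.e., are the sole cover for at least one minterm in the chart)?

Round 0: 0011✓ 0110✓ 0111✓ 1000✓ 1010✓ 1100✓ 1101✓ 1110✓
Round 1: -110 0-11 011- 1-00✓ 1-10✓ 10-0✓ 11-0✓ 110-
Round 2: 1--0
PIs = {-110, 0-11, 011-, 1--0, 110-}
Coverage chart:
  m3: 0-11 ←essential
  m7: 0-11,011-
  m8: 1--0 ←essential
  m10: 1--0 ←essential
Essential: 0-11, 1--0

2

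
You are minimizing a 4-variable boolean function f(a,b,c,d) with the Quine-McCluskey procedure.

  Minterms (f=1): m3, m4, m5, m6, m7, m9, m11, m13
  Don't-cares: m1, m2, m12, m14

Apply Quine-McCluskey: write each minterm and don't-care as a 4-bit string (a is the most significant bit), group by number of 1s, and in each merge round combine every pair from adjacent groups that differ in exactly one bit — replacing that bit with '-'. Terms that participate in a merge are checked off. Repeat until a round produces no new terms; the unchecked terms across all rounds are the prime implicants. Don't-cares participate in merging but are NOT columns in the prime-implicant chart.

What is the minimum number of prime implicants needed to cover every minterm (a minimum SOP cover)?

3

size-2^0 implicants → 0001(✓)  0010(✓)  0011(✓)  0100(✓)  0101(✓)  0110(✓)  0111(✓)  1001(✓)  1011(✓)  1100(✓)  1101(✓)  1110(✓)
size-2^1 implicants → -001(✓)  -011(✓)  -100(✓)  -101(✓)  -110(✓)  0-01(✓)  0-10(✓)  0-11(✓)  00-1(✓)  001-(✓)  01-0(✓)  01-1(✓)  010-(✓)  011-(✓)  1-01(✓)  10-1(✓)  11-0(✓)  110-(✓)
size-2^2 implicants → --01  -0-1  -1-0  -10-  0--1  0-1-  01--
Unchecked terms (primes): --01, -0-1, -1-0, -10-, 0--1, 0-1-, 01--
Minterm coverage:
  m3 ⊆ -0-1,0--1,0-1-
  m4 ⊆ -1-0,-10-,01--
  m5 ⊆ --01,-10-,0--1,01--
  m6 ⊆ -1-0,0-1-,01--
  m7 ⊆ 0--1,0-1-,01--
  m9 ⊆ --01,-0-1
  m11 ⊆ -0-1 [E]
  m13 ⊆ --01,-10-
E = {-0-1}
Petrick residual → --01, 01--
Cover = c'd + b'd + a'b  |cover|=3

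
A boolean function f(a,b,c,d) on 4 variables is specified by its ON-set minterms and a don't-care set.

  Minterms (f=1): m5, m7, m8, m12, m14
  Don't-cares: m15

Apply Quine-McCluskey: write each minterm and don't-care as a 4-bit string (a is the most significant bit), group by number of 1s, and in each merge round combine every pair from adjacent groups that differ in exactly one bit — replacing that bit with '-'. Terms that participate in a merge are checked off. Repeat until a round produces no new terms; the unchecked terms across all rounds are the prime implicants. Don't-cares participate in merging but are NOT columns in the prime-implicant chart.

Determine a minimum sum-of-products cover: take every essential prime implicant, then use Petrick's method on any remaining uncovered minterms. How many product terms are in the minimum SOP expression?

3

size-2^0 implicants → 0101(✓)  0111(✓)  1000(✓)  1100(✓)  1110(✓)  1111(✓)
size-2^1 implicants → -111  01-1  1-00  11-0  111-
Unchecked terms (primes): -111, 01-1, 1-00, 11-0, 111-
Minterm coverage:
  m5 ⊆ 01-1 [E]
  m7 ⊆ -111,01-1
  m8 ⊆ 1-00 [E]
  m12 ⊆ 1-00,11-0
  m14 ⊆ 11-0,111-
E = {01-1, 1-00}
Petrick residual → 11-0
Cover = a'bd + ac'd' + abd'  |cover|=3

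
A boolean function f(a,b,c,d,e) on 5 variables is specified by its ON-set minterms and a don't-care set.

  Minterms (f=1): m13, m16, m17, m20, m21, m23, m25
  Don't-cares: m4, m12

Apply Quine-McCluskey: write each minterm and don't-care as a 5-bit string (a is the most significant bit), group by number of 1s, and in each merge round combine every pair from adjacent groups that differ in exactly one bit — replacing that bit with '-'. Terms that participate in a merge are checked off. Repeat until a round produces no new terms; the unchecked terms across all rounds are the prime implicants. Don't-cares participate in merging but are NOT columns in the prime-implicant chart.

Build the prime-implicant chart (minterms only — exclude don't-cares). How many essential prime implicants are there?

[col 0] 00100*, 01100*, 01101*, 10000*, 10001*, 10100*, 10101*, 10111*, 11001*
[col 1] -0100, 0-100, 0110-, 1-001, 10-00*, 10-01*, 1000-*, 101-1, 1010-*
[col 2] 10-0-
Prime implicants: -0100, 0-100, 0110-, 1-001, 10-0-, 101-1
PI chart (minterm → PIs covering it):
  13 | 0110-  (sole → essential)
  16 | 10-0-  (sole → essential)
  17 | 1-001,10-0-
  20 | -0100,10-0-
  21 | 10-0-,101-1
  23 | 101-1  (sole → essential)
  25 | 1-001  (sole → essential)
Essential prime implicants: 0110-, 1-001, 10-0-, 101-1

4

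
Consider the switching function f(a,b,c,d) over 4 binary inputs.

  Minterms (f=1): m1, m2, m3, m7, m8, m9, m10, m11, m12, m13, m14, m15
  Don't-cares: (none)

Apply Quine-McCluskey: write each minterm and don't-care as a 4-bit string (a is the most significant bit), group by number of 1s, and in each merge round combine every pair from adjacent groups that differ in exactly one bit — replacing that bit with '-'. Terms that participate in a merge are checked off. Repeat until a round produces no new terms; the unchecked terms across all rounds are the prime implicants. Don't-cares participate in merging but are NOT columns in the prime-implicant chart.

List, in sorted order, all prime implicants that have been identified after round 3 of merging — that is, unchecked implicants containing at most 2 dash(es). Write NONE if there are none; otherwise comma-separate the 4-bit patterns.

--11, -0-1, -01-

Round 0: 0001✓ 0010✓ 0011✓ 0111✓ 1000✓ 1001✓ 1010✓ 1011✓ 1100✓ 1101✓ 1110✓ 1111✓
Round 1: -001✓ -010✓ -011✓ -111✓ 0-11✓ 00-1✓ 001-✓ 1-00✓ 1-01✓ 1-10✓ 1-11✓ 10-0✓ 10-1✓ 100-✓ 101-✓ 11-0✓ 11-1✓ 110-✓ 111-✓
Round 2: --11 -0-1 -01- 1--0✓ 1--1✓ 1-0-✓ 1-1-✓ 10--✓ 11--✓
Round 3: 1---
PIs = {--11, -0-1, -01-, 1---}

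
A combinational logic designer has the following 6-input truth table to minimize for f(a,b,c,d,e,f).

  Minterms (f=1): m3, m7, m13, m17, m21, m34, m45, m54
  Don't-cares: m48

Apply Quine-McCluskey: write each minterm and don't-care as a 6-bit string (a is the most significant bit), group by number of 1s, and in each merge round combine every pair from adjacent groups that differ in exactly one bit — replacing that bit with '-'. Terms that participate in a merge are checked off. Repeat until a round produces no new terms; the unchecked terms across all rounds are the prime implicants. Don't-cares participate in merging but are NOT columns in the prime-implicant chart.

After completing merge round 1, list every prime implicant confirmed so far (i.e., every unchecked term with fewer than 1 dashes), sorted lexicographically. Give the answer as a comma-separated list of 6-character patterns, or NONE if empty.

100010, 110000, 110110

[col 0] 000011*, 000111*, 001101*, 010001*, 010101*, 100010, 101101*, 110000, 110110
[col 1] -01101, 000-11, 010-01
Prime implicants: -01101, 000-11, 010-01, 100010, 110000, 110110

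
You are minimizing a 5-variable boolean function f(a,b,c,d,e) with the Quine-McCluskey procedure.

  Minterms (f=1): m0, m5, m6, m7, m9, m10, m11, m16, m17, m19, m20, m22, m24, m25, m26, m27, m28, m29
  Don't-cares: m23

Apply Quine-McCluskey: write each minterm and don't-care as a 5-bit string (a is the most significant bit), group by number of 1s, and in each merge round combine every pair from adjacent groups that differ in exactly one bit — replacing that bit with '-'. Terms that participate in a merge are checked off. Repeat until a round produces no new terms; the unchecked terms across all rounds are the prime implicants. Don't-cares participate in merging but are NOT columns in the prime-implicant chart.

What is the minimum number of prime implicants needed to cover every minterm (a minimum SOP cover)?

size-2^0 implicants → 00000(✓)  00101(✓)  00110(✓)  00111(✓)  01001(✓)  01010(✓)  01011(✓)  10000(✓)  10001(✓)  10011(✓)  10100(✓)  10110(✓)  10111(✓)  11000(✓)  11001(✓)  11010(✓)  11011(✓)  11100(✓)  11101(✓)
size-2^1 implicants → -0000  -0110(✓)  -0111(✓)  -1001(✓)  -1010(✓)  -1011(✓)  001-1  0011-(✓)  010-1(✓)  0101-(✓)  1-000(✓)  1-001(✓)  1-011(✓)  1-100(✓)  10-00(✓)  10-11  100-1(✓)  1000-(✓)  101-0  1011-(✓)  11-00(✓)  11-01(✓)  110-0(✓)  110-1(✓)  1100-(✓)  1101-(✓)  1110-(✓)
size-2^2 implicants → -011-  -10-1  -101-  1--00  1-0-1  1-00-  11-0-  110--
Unchecked terms (primes): -0000, -011-, -10-1, -101-, 001-1, 1--00, 1-0-1, 1-00-, 10-11, 101-0, 11-0-, 110--
Minterm coverage:
  m0 ⊆ -0000 [E]
  m5 ⊆ 001-1 [E]
  m6 ⊆ -011- [E]
  m7 ⊆ -011-,001-1
  m9 ⊆ -10-1 [E]
  m10 ⊆ -101- [E]
  m11 ⊆ -10-1,-101-
  m16 ⊆ -0000,1--00,1-00-
  m17 ⊆ 1-0-1,1-00-
  m19 ⊆ 1-0-1,10-11
  m20 ⊆ 1--00,101-0
  m22 ⊆ -011-,101-0
  m24 ⊆ 1--00,1-00-,11-0-,110--
  m25 ⊆ -10-1,1-0-1,1-00-,11-0-,110--
  m26 ⊆ -101-,110--
  m27 ⊆ -10-1,-101-,1-0-1,110--
  m28 ⊆ 1--00,11-0-
  m29 ⊆ 11-0- [E]
E = {-0000, -011-, -10-1, -101-, 001-1, 11-0-}
Petrick residual → 1--00, 1-0-1
Cover = b'c'd'e' + b'cd + bc'e + bc'd + a'b'ce + ad'e' + ac'e + abd'  |cover|=8

8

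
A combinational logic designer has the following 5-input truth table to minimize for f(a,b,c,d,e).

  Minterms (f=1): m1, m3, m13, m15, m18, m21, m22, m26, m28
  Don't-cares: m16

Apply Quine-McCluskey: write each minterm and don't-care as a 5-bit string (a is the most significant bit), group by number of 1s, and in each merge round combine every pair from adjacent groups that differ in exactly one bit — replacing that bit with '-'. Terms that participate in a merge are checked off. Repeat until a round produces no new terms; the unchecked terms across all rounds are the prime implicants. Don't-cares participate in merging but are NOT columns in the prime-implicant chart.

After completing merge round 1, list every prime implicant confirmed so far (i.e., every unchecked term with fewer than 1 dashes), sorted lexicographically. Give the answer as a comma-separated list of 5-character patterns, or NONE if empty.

size-2^0 implicants → 00001(✓)  00011(✓)  01101(✓)  01111(✓)  10000(✓)  10010(✓)  10101  10110(✓)  11010(✓)  11100
size-2^1 implicants → 000-1  011-1  1-010  10-10  100-0
Unchecked terms (primes): 000-1, 011-1, 1-010, 10-10, 100-0, 10101, 11100

10101, 11100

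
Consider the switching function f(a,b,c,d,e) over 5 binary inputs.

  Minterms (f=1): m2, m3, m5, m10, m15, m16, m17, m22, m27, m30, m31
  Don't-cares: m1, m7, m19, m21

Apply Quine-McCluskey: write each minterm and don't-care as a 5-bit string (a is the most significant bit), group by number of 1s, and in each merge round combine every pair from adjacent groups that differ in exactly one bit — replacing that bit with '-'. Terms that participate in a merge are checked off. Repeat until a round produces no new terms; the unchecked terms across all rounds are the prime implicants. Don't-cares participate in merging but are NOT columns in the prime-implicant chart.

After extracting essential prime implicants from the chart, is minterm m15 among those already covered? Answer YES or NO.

[col 0] 00001*, 00010*, 00011*, 00101*, 00111*, 01010*, 01111*, 10000*, 10001*, 10011*, 10101*, 10110*, 11011*, 11110*, 11111*
[col 1] -0001*, -0011*, -0101*, -1111, 0-010, 0-111, 00-01*, 00-11*, 000-1*, 0001-, 001-1*, 1-011, 1-110, 10-01*, 100-1*, 1000-, 11-11, 1111-
[col 2] -0-01, -00-1, 00--1
Prime implicants: -0-01, -00-1, -1111, 0-010, 0-111, 00--1, 0001-, 1-011, 1-110, 1000-, 11-11, 1111-
PI chart (minterm → PIs covering it):
  2 | 0-010,0001-
  3 | -00-1,00--1,0001-
  5 | -0-01,00--1
  10 | 0-010  (sole → essential)
  15 | -1111,0-111
  16 | 1000-  (sole → essential)
  17 | -0-01,-00-1,1000-
  22 | 1-110  (sole → essential)
  27 | 1-011,11-11
  30 | 1-110,1111-
  31 | -1111,11-11,1111-
Essential prime implicants: 0-010, 1-110, 1000-

NO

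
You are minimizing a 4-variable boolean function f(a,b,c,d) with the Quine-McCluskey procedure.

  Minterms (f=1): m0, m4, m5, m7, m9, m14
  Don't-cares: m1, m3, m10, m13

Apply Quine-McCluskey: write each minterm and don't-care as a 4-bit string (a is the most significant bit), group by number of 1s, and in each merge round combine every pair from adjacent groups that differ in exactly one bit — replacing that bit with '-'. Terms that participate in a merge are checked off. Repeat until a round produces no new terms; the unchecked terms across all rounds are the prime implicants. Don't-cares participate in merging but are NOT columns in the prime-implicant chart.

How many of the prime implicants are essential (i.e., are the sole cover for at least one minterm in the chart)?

Round 0: 0000✓ 0001✓ 0011✓ 0100✓ 0101✓ 0111✓ 1001✓ 1010✓ 1101✓ 1110✓
Round 1: -001✓ -101✓ 0-00✓ 0-01✓ 0-11✓ 00-1✓ 000-✓ 01-1✓ 010-✓ 1-01✓ 1-10
Round 2: --01 0--1 0-0-
PIs = {--01, 0--1, 0-0-, 1-10}
Coverage chart:
  m0: 0-0- ←essential
  m4: 0-0- ←essential
  m5: --01,0--1,0-0-
  m7: 0--1 ←essential
  m9: --01 ←essential
  m14: 1-10 ←essential
Essential: --01, 0--1, 0-0-, 1-10

4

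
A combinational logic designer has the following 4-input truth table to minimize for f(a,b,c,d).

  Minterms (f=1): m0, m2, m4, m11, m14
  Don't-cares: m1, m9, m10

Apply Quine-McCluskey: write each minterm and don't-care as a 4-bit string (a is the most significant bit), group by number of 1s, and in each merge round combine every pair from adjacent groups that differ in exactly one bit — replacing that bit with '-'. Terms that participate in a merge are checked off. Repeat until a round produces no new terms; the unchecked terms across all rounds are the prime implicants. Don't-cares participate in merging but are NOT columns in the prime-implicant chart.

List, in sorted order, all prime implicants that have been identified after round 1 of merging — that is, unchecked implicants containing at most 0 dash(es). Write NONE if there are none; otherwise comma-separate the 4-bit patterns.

NONE

size-2^0 implicants → 0000(✓)  0001(✓)  0010(✓)  0100(✓)  1001(✓)  1010(✓)  1011(✓)  1110(✓)
size-2^1 implicants → -001  -010  0-00  00-0  000-  1-10  10-1  101-
Unchecked terms (primes): -001, -010, 0-00, 00-0, 000-, 1-10, 10-1, 101-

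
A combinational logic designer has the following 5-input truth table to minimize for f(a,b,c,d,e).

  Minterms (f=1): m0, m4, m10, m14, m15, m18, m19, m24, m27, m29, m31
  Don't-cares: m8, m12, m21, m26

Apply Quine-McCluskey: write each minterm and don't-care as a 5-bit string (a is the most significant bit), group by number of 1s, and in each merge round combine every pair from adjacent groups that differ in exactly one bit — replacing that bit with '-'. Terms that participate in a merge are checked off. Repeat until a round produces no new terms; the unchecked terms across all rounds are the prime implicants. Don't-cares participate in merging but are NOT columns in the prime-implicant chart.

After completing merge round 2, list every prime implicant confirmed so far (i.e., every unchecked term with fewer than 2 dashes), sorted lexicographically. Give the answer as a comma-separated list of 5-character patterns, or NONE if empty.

[col 0] 00000*, 00100*, 01000*, 01010*, 01100*, 01110*, 01111*, 10010*, 10011*, 10101*, 11000*, 11010*, 11011*, 11101*, 11111*
[col 1] -1000*, -1010*, -1111, 0-000*, 0-100*, 00-00*, 01-00*, 01-10*, 010-0*, 011-0*, 0111-, 1-010*, 1-011*, 1-101, 1001-*, 11-11, 110-0*, 1101-*, 111-1
[col 2] -10-0, 0--00, 01--0, 1-01-
Prime implicants: -10-0, -1111, 0--00, 01--0, 0111-, 1-01-, 1-101, 11-11, 111-1

-1111, 0111-, 1-101, 11-11, 111-1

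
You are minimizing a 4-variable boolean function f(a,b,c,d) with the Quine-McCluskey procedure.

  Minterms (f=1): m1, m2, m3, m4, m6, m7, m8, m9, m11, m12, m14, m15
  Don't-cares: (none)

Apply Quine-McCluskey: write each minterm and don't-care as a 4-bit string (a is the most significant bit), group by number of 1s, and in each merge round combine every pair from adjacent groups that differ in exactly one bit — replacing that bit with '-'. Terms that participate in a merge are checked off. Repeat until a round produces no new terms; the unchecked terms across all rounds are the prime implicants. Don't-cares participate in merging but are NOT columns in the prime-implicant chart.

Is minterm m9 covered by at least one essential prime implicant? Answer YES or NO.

YES

[col 0] 0001*, 0010*, 0011*, 0100*, 0110*, 0111*, 1000*, 1001*, 1011*, 1100*, 1110*, 1111*
[col 1] -001*, -011*, -100*, -110*, -111*, 0-10*, 0-11*, 00-1*, 001-*, 01-0*, 011-*, 1-00, 1-11*, 10-1*, 100-, 11-0*, 111-*
[col 2] --11, -0-1, -1-0, -11-, 0-1-
Prime implicants: --11, -0-1, -1-0, -11-, 0-1-, 1-00, 100-
PI chart (minterm → PIs covering it):
  1 | -0-1  (sole → essential)
  2 | 0-1-  (sole → essential)
  3 | --11,-0-1,0-1-
  4 | -1-0  (sole → essential)
  6 | -1-0,-11-,0-1-
  7 | --11,-11-,0-1-
  8 | 1-00,100-
  9 | -0-1,100-
  11 | --11,-0-1
  12 | -1-0,1-00
  14 | -1-0,-11-
  15 | --11,-11-
Essential prime implicants: -0-1, -1-0, 0-1-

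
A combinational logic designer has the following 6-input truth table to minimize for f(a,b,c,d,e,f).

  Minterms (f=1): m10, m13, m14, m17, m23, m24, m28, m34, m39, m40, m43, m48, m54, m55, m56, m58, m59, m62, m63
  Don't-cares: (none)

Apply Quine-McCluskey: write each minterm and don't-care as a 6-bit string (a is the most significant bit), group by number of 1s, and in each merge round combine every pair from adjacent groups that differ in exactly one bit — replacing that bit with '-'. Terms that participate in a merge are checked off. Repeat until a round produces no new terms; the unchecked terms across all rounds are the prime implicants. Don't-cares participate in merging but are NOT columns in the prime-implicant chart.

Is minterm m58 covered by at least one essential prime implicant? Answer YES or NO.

Round 0: 001010✓ 001101 001110✓ 010001 010111✓ 011000✓ 011100✓ 100010 100111✓ 101000✓ 101011✓ 110000✓ 110110✓ 110111✓ 111000✓ 111010✓ 111011✓ 111110✓ 111111✓
Round 1: -10111 -11000 001-10 011-00 1-0111 1-1000 1-1011 11-000 11-110✓ 11-111✓ 11011-✓ 111-10✓ 111-11✓ 1110-0 11101-✓ 11111-✓
Round 2: 11-11- 111-1-
PIs = {-10111, -11000, 001-10, 001101, 010001, 011-00, 1-0111, 1-1000, 1-1011, 100010, 11-000, 11-11-, 111-1-, 1110-0}
Coverage chart:
  m10: 001-10 ←essential
  m13: 001101 ←essential
  m14: 001-10 ←essential
  m17: 010001 ←essential
  m23: -10111 ←essential
  m24: -11000,011-00
  m28: 011-00 ←essential
  m34: 100010 ←essential
  m39: 1-0111 ←essential
  m40: 1-1000 ←essential
  m43: 1-1011 ←essential
  m48: 11-000 ←essential
  m54: 11-11- ←essential
  m55: -10111,1-0111,11-11-
  m56: -11000,1-1000,11-000,1110-0
  m58: 111-1-,1110-0
  m59: 1-1011,111-1-
  m62: 11-11-,111-1-
  m63: 11-11-,111-1-
Essential: -10111, 001-10, 001101, 010001, 011-00, 1-0111, 1-1000, 1-1011, 100010, 11-000, 11-11-

NO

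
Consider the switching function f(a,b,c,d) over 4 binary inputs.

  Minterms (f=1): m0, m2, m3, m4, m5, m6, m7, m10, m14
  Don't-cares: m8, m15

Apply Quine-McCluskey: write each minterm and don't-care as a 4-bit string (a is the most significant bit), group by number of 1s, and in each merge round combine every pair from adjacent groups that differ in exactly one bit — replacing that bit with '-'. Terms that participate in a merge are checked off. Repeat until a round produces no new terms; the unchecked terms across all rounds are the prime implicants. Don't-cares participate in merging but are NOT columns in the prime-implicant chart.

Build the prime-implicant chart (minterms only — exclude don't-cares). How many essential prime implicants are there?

size-2^0 implicants → 0000(✓)  0010(✓)  0011(✓)  0100(✓)  0101(✓)  0110(✓)  0111(✓)  1000(✓)  1010(✓)  1110(✓)  1111(✓)
size-2^1 implicants → -000(✓)  -010(✓)  -110(✓)  -111(✓)  0-00(✓)  0-10(✓)  0-11(✓)  00-0(✓)  001-(✓)  01-0(✓)  01-1(✓)  010-(✓)  011-(✓)  1-10(✓)  10-0(✓)  111-(✓)
size-2^2 implicants → --10  -0-0  -11-  0--0  0-1-  01--
Unchecked terms (primes): --10, -0-0, -11-, 0--0, 0-1-, 01--
Minterm coverage:
  m0 ⊆ -0-0,0--0
  m2 ⊆ --10,-0-0,0--0,0-1-
  m3 ⊆ 0-1- [E]
  m4 ⊆ 0--0,01--
  m5 ⊆ 01-- [E]
  m6 ⊆ --10,-11-,0--0,0-1-,01--
  m7 ⊆ -11-,0-1-,01--
  m10 ⊆ --10,-0-0
  m14 ⊆ --10,-11-
E = {0-1-, 01--}

2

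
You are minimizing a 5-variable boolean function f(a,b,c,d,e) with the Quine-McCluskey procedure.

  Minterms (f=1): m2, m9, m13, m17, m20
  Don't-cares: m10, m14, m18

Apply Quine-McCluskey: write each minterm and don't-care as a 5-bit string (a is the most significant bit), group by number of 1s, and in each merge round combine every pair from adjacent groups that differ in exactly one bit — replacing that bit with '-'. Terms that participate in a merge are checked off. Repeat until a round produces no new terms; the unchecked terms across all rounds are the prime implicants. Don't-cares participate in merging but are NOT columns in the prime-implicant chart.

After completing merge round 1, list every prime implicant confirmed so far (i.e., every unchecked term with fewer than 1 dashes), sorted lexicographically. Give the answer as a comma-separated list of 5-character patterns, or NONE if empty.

size-2^0 implicants → 00010(✓)  01001(✓)  01010(✓)  01101(✓)  01110(✓)  10001  10010(✓)  10100
size-2^1 implicants → -0010  0-010  01-01  01-10
Unchecked terms (primes): -0010, 0-010, 01-01, 01-10, 10001, 10100

10001, 10100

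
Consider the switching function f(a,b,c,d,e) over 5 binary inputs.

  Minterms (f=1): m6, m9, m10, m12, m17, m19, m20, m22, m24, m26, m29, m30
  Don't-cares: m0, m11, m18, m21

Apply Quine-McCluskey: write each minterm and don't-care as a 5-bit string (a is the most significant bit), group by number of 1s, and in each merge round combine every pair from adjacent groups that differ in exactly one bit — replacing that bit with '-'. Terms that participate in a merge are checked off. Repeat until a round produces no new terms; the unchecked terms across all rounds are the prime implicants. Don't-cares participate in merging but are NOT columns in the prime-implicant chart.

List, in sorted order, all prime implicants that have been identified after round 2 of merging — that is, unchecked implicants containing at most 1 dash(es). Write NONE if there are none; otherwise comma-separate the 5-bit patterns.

[col 0] 00000, 00110*, 01001*, 01010*, 01011*, 01100, 10001*, 10010*, 10011*, 10100*, 10101*, 10110*, 11000*, 11010*, 11101*, 11110*
[col 1] -0110, -1010, 010-1, 0101-, 1-010*, 1-101, 1-110*, 10-01, 10-10*, 100-1, 1001-, 101-0, 1010-, 11-10*, 110-0
[col 2] 1--10
Prime implicants: -0110, -1010, 00000, 010-1, 0101-, 01100, 1--10, 1-101, 10-01, 100-1, 1001-, 101-0, 1010-, 110-0

-0110, -1010, 00000, 010-1, 0101-, 01100, 1-101, 10-01, 100-1, 1001-, 101-0, 1010-, 110-0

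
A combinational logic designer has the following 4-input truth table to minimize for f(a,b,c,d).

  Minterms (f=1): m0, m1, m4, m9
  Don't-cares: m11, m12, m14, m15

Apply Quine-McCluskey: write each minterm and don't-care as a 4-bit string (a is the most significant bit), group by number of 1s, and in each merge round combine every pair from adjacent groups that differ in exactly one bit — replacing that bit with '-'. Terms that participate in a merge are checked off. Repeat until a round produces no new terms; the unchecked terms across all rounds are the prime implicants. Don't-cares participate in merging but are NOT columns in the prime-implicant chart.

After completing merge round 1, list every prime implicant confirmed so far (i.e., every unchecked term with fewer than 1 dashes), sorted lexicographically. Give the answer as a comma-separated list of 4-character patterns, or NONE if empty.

NONE

Round 0: 0000✓ 0001✓ 0100✓ 1001✓ 1011✓ 1100✓ 1110✓ 1111✓
Round 1: -001 -100 0-00 000- 1-11 10-1 11-0 111-
PIs = {-001, -100, 0-00, 000-, 1-11, 10-1, 11-0, 111-}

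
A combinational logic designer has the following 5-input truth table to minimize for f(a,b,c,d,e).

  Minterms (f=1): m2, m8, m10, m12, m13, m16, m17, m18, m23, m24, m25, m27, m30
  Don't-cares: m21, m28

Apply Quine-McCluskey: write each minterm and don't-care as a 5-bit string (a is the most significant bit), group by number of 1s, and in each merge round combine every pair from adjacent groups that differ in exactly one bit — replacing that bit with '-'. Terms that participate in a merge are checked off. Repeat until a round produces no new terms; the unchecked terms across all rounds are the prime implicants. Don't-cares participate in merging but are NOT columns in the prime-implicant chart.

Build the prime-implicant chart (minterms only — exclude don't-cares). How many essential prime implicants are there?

4

Round 0: 00010✓ 01000✓ 01010✓ 01100✓ 01101✓ 10000✓ 10001✓ 10010✓ 10101✓ 10111✓ 11000✓ 11001✓ 11011✓ 11100✓ 11110✓
Round 1: -0010 -1000✓ -1100✓ 0-010 01-00✓ 010-0 0110- 1-000✓ 1-001✓ 10-01 100-0 1000-✓ 101-1 11-00✓ 110-1 1100-✓ 111-0
Round 2: -1-00 1-00-
PIs = {-0010, -1-00, 0-010, 010-0, 0110-, 1-00-, 10-01, 100-0, 101-1, 110-1, 111-0}
Coverage chart:
  m2: -0010,0-010
  m8: -1-00,010-0
  m10: 0-010,010-0
  m12: -1-00,0110-
  m13: 0110- ←essential
  m16: 1-00-,100-0
  m17: 1-00-,10-01
  m18: -0010,100-0
  m23: 101-1 ←essential
  m24: -1-00,1-00-
  m25: 1-00-,110-1
  m27: 110-1 ←essential
  m30: 111-0 ←essential
Essential: 0110-, 101-1, 110-1, 111-0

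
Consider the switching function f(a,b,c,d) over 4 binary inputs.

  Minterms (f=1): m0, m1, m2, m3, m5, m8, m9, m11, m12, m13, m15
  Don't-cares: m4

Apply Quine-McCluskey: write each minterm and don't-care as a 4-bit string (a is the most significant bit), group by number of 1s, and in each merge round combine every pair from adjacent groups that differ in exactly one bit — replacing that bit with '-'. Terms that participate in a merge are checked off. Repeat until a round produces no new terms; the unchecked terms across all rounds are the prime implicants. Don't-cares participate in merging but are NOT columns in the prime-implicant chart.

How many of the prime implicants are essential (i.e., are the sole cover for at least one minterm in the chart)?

Round 0: 0000✓ 0001✓ 0010✓ 0011✓ 0100✓ 0101✓ 1000✓ 1001✓ 1011✓ 1100✓ 1101✓ 1111✓
Round 1: -000✓ -001✓ -011✓ -100✓ -101✓ 0-00✓ 0-01✓ 00-0✓ 00-1✓ 000-✓ 001-✓ 010-✓ 1-00✓ 1-01✓ 1-11✓ 10-1✓ 100-✓ 11-1✓ 110-✓
Round 2: --00✓ --01✓ -0-1 -00-✓ -10-✓ 0-0-✓ 00-- 1--1 1-0-✓
Round 3: --0-
PIs = {--0-, -0-1, 00--, 1--1}
Coverage chart:
  m0: --0-,00--
  m1: --0-,-0-1,00--
  m2: 00-- ←essential
  m3: -0-1,00--
  m5: --0- ←essential
  m8: --0- ←essential
  m9: --0-,-0-1,1--1
  m11: -0-1,1--1
  m12: --0- ←essential
  m13: --0-,1--1
  m15: 1--1 ←essential
Essential: --0-, 00--, 1--1

3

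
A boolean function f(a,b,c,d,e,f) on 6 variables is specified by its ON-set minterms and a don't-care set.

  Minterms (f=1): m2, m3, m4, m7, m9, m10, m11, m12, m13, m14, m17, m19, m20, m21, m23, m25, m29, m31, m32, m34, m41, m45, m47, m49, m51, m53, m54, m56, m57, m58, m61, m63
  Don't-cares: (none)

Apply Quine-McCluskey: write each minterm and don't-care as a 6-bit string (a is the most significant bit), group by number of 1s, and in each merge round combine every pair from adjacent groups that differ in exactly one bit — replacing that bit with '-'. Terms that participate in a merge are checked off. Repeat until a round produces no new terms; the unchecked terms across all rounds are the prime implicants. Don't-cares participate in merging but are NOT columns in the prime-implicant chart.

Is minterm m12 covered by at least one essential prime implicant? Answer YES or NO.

Round 0: 000010✓ 000011✓ 000100✓ 000111✓ 001001✓ 001010✓ 001011✓ 001100✓ 001101✓ 001110✓ 010001✓ 010011✓ 010100✓ 010101✓ 010111✓ 011001✓ 011101✓ 011111✓ 100000✓ 100010✓ 101001✓ 101101✓ 101111✓ 110001✓ 110011✓ 110101✓ 110110 111000✓ 111001✓ 111010✓ 111101✓ 111111✓
Round 1: -00010 -01001✓ -01101✓ -10001✓ -10011✓ -10101✓ -11001✓ -11101✓ -11111✓ 0-0011✓ 0-0100 0-0111✓ 0-1001✓ 0-1101✓ 00-010✓ 00-011✓ 00-100 000-11✓ 00001-✓ 001-01✓ 001-10 0010-1 00101-✓ 0011-0 00110- 01-001✓ 01-101✓ 01-111✓ 010-01✓ 010-11✓ 0100-1✓ 0101-1✓ 01010- 011-01✓ 0111-1✓ 1-1001✓ 1-1101✓ 1-1111✓ 1000-0 101-01✓ 1011-1✓ 11-001✓ 11-101✓ 110-01✓ 1100-1✓ 111-01✓ 1110-0 11100- 1111-1✓
Round 2: --1001✓ --1101✓ -01-01✓ -1-001✓ -1-101✓ -10-01✓ -100-1 -11-01✓ -111-1 0-0-11 0-1-01✓ 00-01- 01--01✓ 01-1-1 010--1 1-1-01✓ 1-11-1 11--01✓
Round 3: --1-01 -1--01
PIs = {--1-01, -00010, -1--01, -100-1, -111-1, 0-0-11, 0-0100, 00-01-, 00-100, 001-10, 0010-1, 0011-0, 00110-, 01-1-1, 010--1, 01010-, 1-11-1, 1000-0, 110110, 1110-0, 11100-}
Coverage chart:
  m2: -00010,00-01-
  m3: 0-0-11,00-01-
  m4: 0-0100,00-100
  m7: 0-0-11 ←essential
  m9: --1-01,0010-1
  m10: 00-01-,001-10
  m11: 00-01-,0010-1
  m12: 00-100,0011-0,00110-
  m13: --1-01,00110-
  m14: 001-10,0011-0
  m17: -1--01,-100-1,010--1
  m19: -100-1,0-0-11,010--1
  m20: 0-0100,01010-
  m21: -1--01,01-1-1,010--1,01010-
  m23: 0-0-11,01-1-1,010--1
  m25: --1-01,-1--01
  m29: --1-01,-1--01,-111-1,01-1-1
  m31: -111-1,01-1-1
  m32: 1000-0 ←essential
  m34: -00010,1000-0
  m41: --1-01 ←essential
  m45: --1-01,1-11-1
  m47: 1-11-1 ←essential
  m49: -1--01,-100-1
  m51: -100-1 ←essential
  m53: -1--01 ←essential
  m54: 110110 ←essential
  m56: 1110-0,11100-
  m57: --1-01,-1--01,11100-
  m58: 1110-0 ←essential
  m61: --1-01,-1--01,-111-1,1-11-1
  m63: -111-1,1-11-1
Essential: --1-01, -1--01, -100-1, 0-0-11, 1-11-1, 1000-0, 110110, 1110-0

NO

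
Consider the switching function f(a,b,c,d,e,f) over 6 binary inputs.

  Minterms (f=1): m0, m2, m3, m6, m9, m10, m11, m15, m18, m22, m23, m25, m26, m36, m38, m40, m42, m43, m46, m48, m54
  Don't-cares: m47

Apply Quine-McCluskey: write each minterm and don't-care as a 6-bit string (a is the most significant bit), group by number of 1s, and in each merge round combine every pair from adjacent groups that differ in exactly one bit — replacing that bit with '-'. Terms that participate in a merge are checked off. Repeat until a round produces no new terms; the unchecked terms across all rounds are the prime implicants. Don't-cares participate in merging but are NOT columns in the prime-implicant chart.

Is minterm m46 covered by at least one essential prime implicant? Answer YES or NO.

NO

Round 0: 000000✓ 000010✓ 000011✓ 000110✓ 001001✓ 001010✓ 001011✓ 001111✓ 010010✓ 010110✓ 010111✓ 011001✓ 011010✓ 100100✓ 100110✓ 101000✓ 101010✓ 101011✓ 101110✓ 101111✓ 110000 110110✓
Round 1: -00110✓ -01010✓ -01011✓ -01111✓ -10110✓ 0-0010✓ 0-0110✓ 0-1001 0-1010✓ 00-010✓ 00-011✓ 000-10✓ 0000-0 00001-✓ 001-11✓ 0010-1 00101-✓ 01-010✓ 010-10✓ 01011- 1-0110✓ 10-110 1001-0 101-10✓ 101-11✓ 1010-0 10101-✓ 10111-✓
Round 2: --0110 -01-11 -0101- 0--010 0-0-10 00-01- 101-1-
PIs = {--0110, -01-11, -0101-, 0--010, 0-0-10, 0-1001, 00-01-, 0000-0, 0010-1, 01011-, 10-110, 1001-0, 101-1-, 1010-0, 110000}
Coverage chart:
  m0: 0000-0 ←essential
  m2: 0--010,0-0-10,00-01-,0000-0
  m3: 00-01- ←essential
  m6: --0110,0-0-10
  m9: 0-1001,0010-1
  m10: -0101-,0--010,00-01-
  m11: -01-11,-0101-,00-01-,0010-1
  m15: -01-11 ←essential
  m18: 0--010,0-0-10
  m22: --0110,0-0-10,01011-
  m23: 01011- ←essential
  m25: 0-1001 ←essential
  m26: 0--010 ←essential
  m36: 1001-0 ←essential
  m38: --0110,10-110,1001-0
  m40: 1010-0 ←essential
  m42: -0101-,101-1-,1010-0
  m43: -01-11,-0101-,101-1-
  m46: 10-110,101-1-
  m48: 110000 ←essential
  m54: --0110 ←essential
Essential: --0110, -01-11, 0--010, 0-1001, 00-01-, 0000-0, 01011-, 1001-0, 1010-0, 110000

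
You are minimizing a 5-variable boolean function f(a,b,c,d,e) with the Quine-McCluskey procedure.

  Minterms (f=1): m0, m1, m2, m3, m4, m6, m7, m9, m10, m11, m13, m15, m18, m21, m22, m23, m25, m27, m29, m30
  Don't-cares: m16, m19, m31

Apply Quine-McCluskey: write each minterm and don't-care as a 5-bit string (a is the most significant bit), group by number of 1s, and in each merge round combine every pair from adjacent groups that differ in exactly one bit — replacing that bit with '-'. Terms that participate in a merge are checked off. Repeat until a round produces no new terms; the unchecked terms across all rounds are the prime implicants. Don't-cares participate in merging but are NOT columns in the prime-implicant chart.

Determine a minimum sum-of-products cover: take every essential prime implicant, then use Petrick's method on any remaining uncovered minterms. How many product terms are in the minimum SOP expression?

size-2^0 implicants → 00000(✓)  00001(✓)  00010(✓)  00011(✓)  00100(✓)  00110(✓)  00111(✓)  01001(✓)  01010(✓)  01011(✓)  01101(✓)  01111(✓)  10000(✓)  10010(✓)  10011(✓)  10101(✓)  10110(✓)  10111(✓)  11001(✓)  11011(✓)  11101(✓)  11110(✓)  11111(✓)
size-2^1 implicants → -0000(✓)  -0010(✓)  -0011(✓)  -0110(✓)  -0111(✓)  -1001(✓)  -1011(✓)  -1101(✓)  -1111(✓)  0-001(✓)  0-010(✓)  0-011(✓)  0-111(✓)  00-00(✓)  00-10(✓)  00-11(✓)  000-0(✓)  000-1(✓)  0000-(✓)  0001-(✓)  001-0(✓)  0011-(✓)  01-01(✓)  01-11(✓)  010-1(✓)  0101-(✓)  011-1(✓)  1-011(✓)  1-101(✓)  1-110(✓)  1-111(✓)  10-10(✓)  10-11(✓)  100-0(✓)  1001-(✓)  101-1(✓)  1011-(✓)  11-01(✓)  11-11(✓)  110-1(✓)  111-1(✓)  1111-(✓)
size-2^2 implicants → --011(✓)  --111(✓)  -0-10(✓)  -0-11(✓)  -00-0  -001-(✓)  -011-(✓)  -1-01(✓)  -1-11(✓)  -10-1(✓)  -11-1(✓)  0--11(✓)  0-0-1  0-01-  00--0  00-1-(✓)  000--  01--1(✓)  1--11(✓)  1-1-1  1-11-  10-1-(✓)  11--1(✓)
size-2^3 implicants → ---11  -0-1-  -1--1
Unchecked terms (primes): ---11, -0-1-, -00-0, -1--1, 0-0-1, 0-01-, 00--0, 000--, 1-1-1, 1-11-
Minterm coverage:
  m0 ⊆ -00-0,00--0,000--
  m1 ⊆ 0-0-1,000--
  m2 ⊆ -0-1-,-00-0,0-01-,00--0,000--
  m3 ⊆ ---11,-0-1-,0-0-1,0-01-,000--
  m4 ⊆ 00--0 [E]
  m6 ⊆ -0-1-,00--0
  m7 ⊆ ---11,-0-1-
  m9 ⊆ -1--1,0-0-1
  m10 ⊆ 0-01- [E]
  m11 ⊆ ---11,-1--1,0-0-1,0-01-
  m13 ⊆ -1--1 [E]
  m15 ⊆ ---11,-1--1
  m18 ⊆ -0-1-,-00-0
  m21 ⊆ 1-1-1 [E]
  m22 ⊆ -0-1-,1-11-
  m23 ⊆ ---11,-0-1-,1-1-1,1-11-
  m25 ⊆ -1--1 [E]
  m27 ⊆ ---11,-1--1
  m29 ⊆ -1--1,1-1-1
  m30 ⊆ 1-11- [E]
E = {-1--1, 0-01-, 00--0, 1-1-1, 1-11-}
Petrick residual → -0-1-, 0-0-1
Cover = b'd + be + a'c'e + a'c'd + a'b'e' + ace + acd  |cover|=7

7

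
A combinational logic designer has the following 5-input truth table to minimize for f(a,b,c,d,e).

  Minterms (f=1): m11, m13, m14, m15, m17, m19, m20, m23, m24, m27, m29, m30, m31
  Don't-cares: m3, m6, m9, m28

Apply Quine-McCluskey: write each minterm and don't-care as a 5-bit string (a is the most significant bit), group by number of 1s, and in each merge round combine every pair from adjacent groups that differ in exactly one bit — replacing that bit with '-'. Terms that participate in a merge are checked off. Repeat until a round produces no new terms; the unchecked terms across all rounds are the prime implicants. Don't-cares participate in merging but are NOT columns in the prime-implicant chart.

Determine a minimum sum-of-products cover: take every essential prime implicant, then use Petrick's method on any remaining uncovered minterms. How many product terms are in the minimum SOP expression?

7

Round 0: 00011✓ 00110✓ 01001✓ 01011✓ 01101✓ 01110✓ 01111✓ 10001✓ 10011✓ 10100✓ 10111✓ 11000✓ 11011✓ 11100✓ 11101✓ 11110✓ 11111✓
Round 1: -0011✓ -1011✓ -1101✓ -1110✓ -1111✓ 0-011✓ 0-110 01-01✓ 01-11✓ 010-1✓ 011-1✓ 0111-✓ 1-011✓ 1-100 1-111✓ 10-11✓ 100-1 11-00 11-11✓ 111-0✓ 111-1✓ 1110-✓ 1111-✓
Round 2: --011 -1-11 -11-1 -111- 01--1 1--11 111--
PIs = {--011, -1-11, -11-1, -111-, 0-110, 01--1, 1--11, 1-100, 100-1, 11-00, 111--}
Coverage chart:
  m11: --011,-1-11,01--1
  m13: -11-1,01--1
  m14: -111-,0-110
  m15: -1-11,-11-1,-111-,01--1
  m17: 100-1 ←essential
  m19: --011,1--11,100-1
  m20: 1-100 ←essential
  m23: 1--11 ←essential
  m24: 11-00 ←essential
  m27: --011,-1-11,1--11
  m29: -11-1,111--
  m30: -111-,111--
  m31: -1-11,-11-1,-111-,1--11,111--
Essential: 1--11, 1-100, 100-1, 11-00
Petrick residual → --011, -11-1, -111-
Min cover (7 terms): c'de + bce + bcd + ade + acd'e' + ab'c'e + abd'e'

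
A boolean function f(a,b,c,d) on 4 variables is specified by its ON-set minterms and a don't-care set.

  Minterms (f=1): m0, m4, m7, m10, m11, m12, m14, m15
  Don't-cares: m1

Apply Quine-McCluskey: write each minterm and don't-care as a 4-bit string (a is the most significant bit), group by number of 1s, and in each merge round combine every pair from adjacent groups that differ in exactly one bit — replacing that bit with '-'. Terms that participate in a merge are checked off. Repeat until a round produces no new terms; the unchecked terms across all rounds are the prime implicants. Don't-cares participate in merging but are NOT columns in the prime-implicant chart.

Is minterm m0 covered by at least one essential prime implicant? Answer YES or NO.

NO

size-2^0 implicants → 0000(✓)  0001(✓)  0100(✓)  0111(✓)  1010(✓)  1011(✓)  1100(✓)  1110(✓)  1111(✓)
size-2^1 implicants → -100  -111  0-00  000-  1-10(✓)  1-11(✓)  101-(✓)  11-0  111-(✓)
size-2^2 implicants → 1-1-
Unchecked terms (primes): -100, -111, 0-00, 000-, 1-1-, 11-0
Minterm coverage:
  m0 ⊆ 0-00,000-
  m4 ⊆ -100,0-00
  m7 ⊆ -111 [E]
  m10 ⊆ 1-1- [E]
  m11 ⊆ 1-1- [E]
  m12 ⊆ -100,11-0
  m14 ⊆ 1-1-,11-0
  m15 ⊆ -111,1-1-
E = {-111, 1-1-}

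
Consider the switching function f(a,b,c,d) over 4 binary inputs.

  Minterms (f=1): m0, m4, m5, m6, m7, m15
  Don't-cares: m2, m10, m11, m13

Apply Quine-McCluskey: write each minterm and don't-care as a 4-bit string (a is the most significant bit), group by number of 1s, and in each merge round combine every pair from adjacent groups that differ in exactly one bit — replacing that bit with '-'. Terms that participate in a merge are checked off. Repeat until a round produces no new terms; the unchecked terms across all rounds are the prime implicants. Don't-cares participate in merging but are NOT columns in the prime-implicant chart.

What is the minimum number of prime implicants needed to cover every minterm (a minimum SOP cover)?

2

Round 0: 0000✓ 0010✓ 0100✓ 0101✓ 0110✓ 0111✓ 1010✓ 1011✓ 1101✓ 1111✓
Round 1: -010 -101✓ -111✓ 0-00✓ 0-10✓ 00-0✓ 01-0✓ 01-1✓ 010-✓ 011-✓ 1-11 101- 11-1✓
Round 2: -1-1 0--0 01--
PIs = {-010, -1-1, 0--0, 01--, 1-11, 101-}
Coverage chart:
  m0: 0--0 ←essential
  m4: 0--0,01--
  m5: -1-1,01--
  m6: 0--0,01--
  m7: -1-1,01--
  m15: -1-1,1-11
Essential: 0--0
Petrick residual → -1-1
Min cover (2 terms): bd + a'd'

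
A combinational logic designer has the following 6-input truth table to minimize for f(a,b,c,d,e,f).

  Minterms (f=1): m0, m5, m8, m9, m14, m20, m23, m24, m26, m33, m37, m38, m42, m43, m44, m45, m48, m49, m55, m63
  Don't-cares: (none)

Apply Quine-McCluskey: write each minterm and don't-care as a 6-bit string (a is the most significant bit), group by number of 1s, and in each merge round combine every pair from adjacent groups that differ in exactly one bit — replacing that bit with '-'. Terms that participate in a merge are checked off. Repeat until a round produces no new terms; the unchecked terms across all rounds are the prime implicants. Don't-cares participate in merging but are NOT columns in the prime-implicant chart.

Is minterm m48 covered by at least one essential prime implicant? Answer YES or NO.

[col 0] 000000*, 000101*, 001000*, 001001*, 001110, 010100, 010111*, 011000*, 011010*, 100001*, 100101*, 100110, 101010*, 101011*, 101100*, 101101*, 110000*, 110001*, 110111*, 111111*
[col 1] -00101, -10111, 0-1000, 00-000, 00100-, 0110-0, 1-0001, 10-101, 100-01, 10101-, 10110-, 11-111, 11000-
Prime implicants: -00101, -10111, 0-1000, 00-000, 00100-, 001110, 010100, 0110-0, 1-0001, 10-101, 100-01, 100110, 10101-, 10110-, 11-111, 11000-
PI chart (minterm → PIs covering it):
  0 | 00-000  (sole → essential)
  5 | -00101  (sole → essential)
  8 | 0-1000,00-000,00100-
  9 | 00100-  (sole → essential)
  14 | 001110  (sole → essential)
  20 | 010100  (sole → essential)
  23 | -10111  (sole → essential)
  24 | 0-1000,0110-0
  26 | 0110-0  (sole → essential)
  33 | 1-0001,100-01
  37 | -00101,10-101,100-01
  38 | 100110  (sole → essential)
  42 | 10101-  (sole → essential)
  43 | 10101-  (sole → essential)
  44 | 10110-  (sole → essential)
  45 | 10-101,10110-
  48 | 11000-  (sole → essential)
  49 | 1-0001,11000-
  55 | -10111,11-111
  63 | 11-111  (sole → essential)
Essential prime implicants: -00101, -10111, 00-000, 00100-, 001110, 010100, 0110-0, 100110, 10101-, 10110-, 11-111, 11000-

YES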